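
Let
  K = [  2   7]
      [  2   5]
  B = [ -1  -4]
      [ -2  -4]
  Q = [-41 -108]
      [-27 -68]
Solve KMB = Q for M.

M = [[-4, 0], [3, 2]]

Left-multiply by K⁻¹ and right-multiply by B⁻¹: M = K⁻¹QB⁻¹.
det K = -4; the adjugate gives K⁻¹ = [[-5/4, 7/4], [1/2, -1/2]].
det B = -4, so B⁻¹ = [[1, -1], [-1/2, 1/4]].
K⁻¹Q = [[4, 16], [-7, -20]].
M = (K⁻¹Q)B⁻¹ = [[-4, 0], [3, 2]].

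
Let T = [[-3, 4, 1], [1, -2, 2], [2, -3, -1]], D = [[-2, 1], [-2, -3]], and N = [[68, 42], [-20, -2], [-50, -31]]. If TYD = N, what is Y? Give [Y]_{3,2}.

Y = T⁻¹ND⁻¹ (apply T⁻¹ on the left and D⁻¹ on the right).
det T = -3, so T⁻¹ = [[-8/3, -1/3, -10/3], [-5/3, -1/3, -7/3], [-1/3, 1/3, -2/3]].
det D = 8; the adjugate gives D⁻¹ = [[-3/8, -1/8], [1/4, -1/4]].
T⁻¹N = [[-8, -8], [10, 3], [4, 6]].
Y = (T⁻¹N)D⁻¹ = [[1, 3], [-3, -2], [0, -2]].

-2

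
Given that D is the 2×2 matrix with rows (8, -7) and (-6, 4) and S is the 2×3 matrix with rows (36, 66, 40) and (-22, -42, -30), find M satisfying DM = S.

Since D multiplies M on the left, M = D⁻¹S.
det D = -10, so D⁻¹ = [[-2/5, -7/10], [-3/5, -4/5]].
M = D⁻¹S = [[-2/5, -7/10], [-3/5, -4/5]] · [[36, 66, 40], [-22, -42, -30]] = [[1, 3, 5], [-4, -6, 0]].

M = [[1, 3, 5], [-4, -6, 0]]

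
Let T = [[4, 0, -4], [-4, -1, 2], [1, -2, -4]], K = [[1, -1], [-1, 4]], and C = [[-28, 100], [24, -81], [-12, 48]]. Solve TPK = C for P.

P = [[-2, 2], [1, 3], [-1, -4]]

Isolating P: multiply by T⁻¹ from the left and K⁻¹ from the right, so P = T⁻¹CK⁻¹.
det T = -4, so T⁻¹ = [[-2, -2, 1], [7/2, 3, -2], [-9/4, -2, 1]].
det K = 3; the adjugate gives K⁻¹ = [[4/3, 1/3], [1/3, 1/3]].
T⁻¹C = [[-4, 10], [-2, 11], [3, -15]].
P = (T⁻¹C)K⁻¹ = [[-2, 2], [1, 3], [-1, -4]].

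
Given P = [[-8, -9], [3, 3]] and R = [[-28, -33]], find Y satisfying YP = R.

Y = [[5, 4]]

Right-multiplying both sides by P⁻¹ gives Y = RP⁻¹.
det P = 3; the adjugate gives P⁻¹ = [[1, 3], [-1, -8/3]].
Y = RP⁻¹ = [[-28, -33]] · [[1, 3], [-1, -8/3]] = [[5, 4]].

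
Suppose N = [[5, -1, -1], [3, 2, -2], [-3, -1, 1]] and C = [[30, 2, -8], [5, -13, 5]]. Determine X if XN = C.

N is on the right of X, so right-multiply by N⁻¹: X = CN⁻¹.
det N = -6; the adjugate gives N⁻¹ = [[0, -1/3, -2/3], [-1/2, -1/3, -7/6], [-1/2, -4/3, -13/6]].
X = CN⁻¹ = [[30, 2, -8], [5, -13, 5]] · [[0, -1/3, -2/3], [-1/2, -1/3, -7/6], [-1/2, -4/3, -13/6]] = [[3, 0, -5], [4, -4, 1]].

X = [[3, 0, -5], [4, -4, 1]]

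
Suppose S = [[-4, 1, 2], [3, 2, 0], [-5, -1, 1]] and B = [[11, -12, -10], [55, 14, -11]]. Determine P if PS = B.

Right-multiplying both sides by S⁻¹ gives P = BS⁻¹.
det S = 3; the adjugate gives S⁻¹ = [[2/3, -1, -4/3], [-1, 2, 2], [7/3, -3, -11/3]].
P = BS⁻¹ = [[11, -12, -10], [55, 14, -11]] · [[2/3, -1, -4/3], [-1, 2, 2], [7/3, -3, -11/3]] = [[-4, -5, -2], [-3, 6, -5]].

P = [[-4, -5, -2], [-3, 6, -5]]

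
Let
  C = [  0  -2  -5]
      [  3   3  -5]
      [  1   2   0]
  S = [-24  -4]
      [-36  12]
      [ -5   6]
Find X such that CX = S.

X = [[1, 2], [-3, 2], [6, 0]]

C is on the left of X, so left-multiply by C⁻¹: X = C⁻¹S.
det C = -5, so C⁻¹ = [[-2, 2, -5], [1, -1, 3], [-3/5, 2/5, -6/5]].
X = C⁻¹S = [[-2, 2, -5], [1, -1, 3], [-3/5, 2/5, -6/5]] · [[-24, -4], [-36, 12], [-5, 6]] = [[1, 2], [-3, 2], [6, 0]].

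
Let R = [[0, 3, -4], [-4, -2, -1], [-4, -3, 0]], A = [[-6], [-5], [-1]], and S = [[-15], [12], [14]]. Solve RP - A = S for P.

P = [[-1], [-3], [3]]

RP = S + A = [[-21], [7], [13]].
R is on the left of P, so left-multiply by R⁻¹: P = R⁻¹(S + A).
det R = -4; the adjugate gives R⁻¹ = [[3/4, -3, 11/4], [-1, 4, -4], [-1, 3, -3]].
P = R⁻¹(S + A) = [[-1], [-3], [3]].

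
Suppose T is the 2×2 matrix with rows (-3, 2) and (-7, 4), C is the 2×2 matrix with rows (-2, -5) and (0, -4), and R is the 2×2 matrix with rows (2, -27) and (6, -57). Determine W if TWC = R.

W = [[1, -2], [1, 1]]

Left-multiply by T⁻¹ and right-multiply by C⁻¹: W = T⁻¹RC⁻¹.
T has determinant 2; T⁻¹ = [[2, -1], [7/2, -3/2]].
det C = 8, so C⁻¹ = [[-1/2, 5/8], [0, -1/4]].
T⁻¹R = [[-2, 3], [-2, -9]].
W = (T⁻¹R)C⁻¹ = [[1, -2], [1, 1]].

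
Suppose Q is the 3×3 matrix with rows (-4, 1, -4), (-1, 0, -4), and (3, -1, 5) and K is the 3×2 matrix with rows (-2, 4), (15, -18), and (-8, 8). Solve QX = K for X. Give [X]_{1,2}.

-6

Q is on the left of X, so left-multiply by Q⁻¹: X = Q⁻¹K.
det Q = 5; the adjugate gives Q⁻¹ = [[-4/5, -1/5, -4/5], [-7/5, -8/5, -12/5], [1/5, -1/5, 1/5]].
X = Q⁻¹K = [[-4/5, -1/5, -4/5], [-7/5, -8/5, -12/5], [1/5, -1/5, 1/5]] · [[-2, 4], [15, -18], [-8, 8]] = [[5, -6], [-2, 4], [-5, 6]].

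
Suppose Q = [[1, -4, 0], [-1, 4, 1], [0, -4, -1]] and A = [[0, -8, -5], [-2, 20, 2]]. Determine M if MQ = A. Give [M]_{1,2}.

-3

Right-multiplying both sides by Q⁻¹ gives M = AQ⁻¹.
det Q = 4; the adjugate gives Q⁻¹ = [[0, -1, -1], [-1/4, -1/4, -1/4], [1, 1, 0]].
M = AQ⁻¹ = [[0, -8, -5], [-2, 20, 2]] · [[0, -1, -1], [-1/4, -1/4, -1/4], [1, 1, 0]] = [[-3, -3, 2], [-3, -1, -3]].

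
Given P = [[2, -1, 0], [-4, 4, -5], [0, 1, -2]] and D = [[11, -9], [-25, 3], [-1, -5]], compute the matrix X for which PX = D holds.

Since P multiplies X on the left, X = P⁻¹D.
det P = 2; the adjugate gives P⁻¹ = [[-3/2, -1, 5/2], [-4, -2, 5], [-2, -1, 2]].
X = P⁻¹D = [[-3/2, -1, 5/2], [-4, -2, 5], [-2, -1, 2]] · [[11, -9], [-25, 3], [-1, -5]] = [[6, -2], [1, 5], [1, 5]].

X = [[6, -2], [1, 5], [1, 5]]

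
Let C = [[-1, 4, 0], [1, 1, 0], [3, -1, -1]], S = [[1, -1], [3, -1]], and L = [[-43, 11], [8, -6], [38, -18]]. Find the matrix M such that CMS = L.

M = [[3, 4], [2, -3], [-1, 5]]

Left-multiply by C⁻¹ and right-multiply by S⁻¹: M = C⁻¹LS⁻¹.
C has determinant 5; C⁻¹ = [[-1/5, 4/5, 0], [1/5, 1/5, 0], [-4/5, 11/5, -1]].
det S = 2, so S⁻¹ = [[-1/2, 1/2], [-3/2, 1/2]].
C⁻¹L = [[15, -7], [-7, 1], [14, -4]].
M = (C⁻¹L)S⁻¹ = [[3, 4], [2, -3], [-1, 5]].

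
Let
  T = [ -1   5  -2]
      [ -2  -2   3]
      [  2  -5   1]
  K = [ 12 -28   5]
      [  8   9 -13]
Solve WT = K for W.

W = [[-2, -1, 4], [6, -2, 5]]

Right-multiplying both sides by T⁻¹ gives W = KT⁻¹.
det T = -1, so T⁻¹ = [[-13, -5, -11], [-8, -3, -7], [-14, -5, -12]].
W = KT⁻¹ = [[12, -28, 5], [8, 9, -13]] · [[-13, -5, -11], [-8, -3, -7], [-14, -5, -12]] = [[-2, -1, 4], [6, -2, 5]].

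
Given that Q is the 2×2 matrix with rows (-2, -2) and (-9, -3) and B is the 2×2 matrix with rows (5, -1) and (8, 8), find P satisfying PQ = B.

Since Q sits to the right of P, P = BQ⁻¹.
det Q = -12; the adjugate gives Q⁻¹ = [[1/4, -1/6], [-3/4, 1/6]].
P = BQ⁻¹ = [[5, -1], [8, 8]] · [[1/4, -1/6], [-3/4, 1/6]] = [[2, -1], [-4, 0]].

P = [[2, -1], [-4, 0]]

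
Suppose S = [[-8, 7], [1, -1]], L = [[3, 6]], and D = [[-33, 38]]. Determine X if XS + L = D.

X = [[4, -4]]

XS = D − L = [[-36, 32]].
S is on the right of X, so right-multiply by S⁻¹: X = (D − L)S⁻¹.
det S = 1, so S⁻¹ = [[-1, -7], [-1, -8]].
X = (D − L)S⁻¹ = [[4, -4]].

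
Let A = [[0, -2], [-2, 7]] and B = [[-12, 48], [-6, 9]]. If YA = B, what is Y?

Y = [[-3, 6], [6, 3]]

Right-multiplying both sides by A⁻¹ gives Y = BA⁻¹.
det A = -4; the adjugate gives A⁻¹ = [[-7/4, -1/2], [-1/2, 0]].
Y = BA⁻¹ = [[-12, 48], [-6, 9]] · [[-7/4, -1/2], [-1/2, 0]] = [[-3, 6], [6, 3]].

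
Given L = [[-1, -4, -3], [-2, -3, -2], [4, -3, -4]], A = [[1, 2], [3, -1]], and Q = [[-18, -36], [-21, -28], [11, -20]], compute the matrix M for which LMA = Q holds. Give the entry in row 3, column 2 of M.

2

Left-multiply by L⁻¹ and right-multiply by A⁻¹: M = L⁻¹QA⁻¹.
det L = 4, so L⁻¹ = [[3/2, -7/4, -1/4], [-4, 4, 1], [9/2, -19/4, -5/4]].
det A = -7; the adjugate gives A⁻¹ = [[1/7, 2/7], [3/7, -1/7]].
L⁻¹Q = [[7, 0], [-1, 12], [5, -4]].
M = (L⁻¹Q)A⁻¹ = [[1, 2], [5, -2], [-1, 2]].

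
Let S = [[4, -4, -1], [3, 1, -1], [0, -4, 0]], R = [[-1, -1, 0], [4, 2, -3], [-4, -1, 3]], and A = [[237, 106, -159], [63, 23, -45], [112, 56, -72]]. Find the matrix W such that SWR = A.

Isolating W: multiply by S⁻¹ from the left and R⁻¹ from the right, so W = S⁻¹AR⁻¹.
det S = -4; the adjugate gives S⁻¹ = [[1, -1, -5/4], [0, 0, -1/4], [3, -4, -4]].
R has determinant -3; R⁻¹ = [[-1, -1, -1], [0, 1, 1], [-4/3, -1, -2/3]].
S⁻¹A = [[34, 13, -24], [-28, -14, 18], [11, 2, -9]].
W = (S⁻¹A)R⁻¹ = [[-2, 3, -5], [4, -4, 2], [1, 0, -3]].

W = [[-2, 3, -5], [4, -4, 2], [1, 0, -3]]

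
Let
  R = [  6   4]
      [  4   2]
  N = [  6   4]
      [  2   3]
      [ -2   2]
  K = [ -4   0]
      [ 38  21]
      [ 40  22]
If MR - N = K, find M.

MR = K + N = [[2, 4], [40, 24], [38, 24]].
Right-multiplying both sides by R⁻¹ gives M = (K + N)R⁻¹.
det R = -4, so R⁻¹ = [[-1/2, 1], [1, -3/2]].
M = (K + N)R⁻¹ = [[3, -4], [4, 4], [5, 2]].

M = [[3, -4], [4, 4], [5, 2]]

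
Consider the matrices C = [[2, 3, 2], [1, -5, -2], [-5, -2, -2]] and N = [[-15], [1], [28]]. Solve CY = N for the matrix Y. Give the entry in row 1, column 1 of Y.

C is on the left of Y, so left-multiply by C⁻¹: Y = C⁻¹N.
det C = -6, so C⁻¹ = [[-1, -1/3, -2/3], [-2, -1, -1], [9/2, 11/6, 13/6]].
Y = C⁻¹N = [[-1, -1/3, -2/3], [-2, -1, -1], [9/2, 11/6, 13/6]] · [[-15], [1], [28]] = [[-4], [1], [-5]].

-4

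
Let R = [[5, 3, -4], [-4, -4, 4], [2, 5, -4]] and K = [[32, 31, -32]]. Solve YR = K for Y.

R is on the right of Y, so right-multiply by R⁻¹: Y = KR⁻¹.
R has determinant 4; R⁻¹ = [[-1, -2, -1], [-2, -3, -1], [-3, -19/4, -2]].
Y = KR⁻¹ = [[32, 31, -32]] · [[-1, -2, -1], [-2, -3, -1], [-3, -19/4, -2]] = [[2, -5, 1]].

Y = [[2, -5, 1]]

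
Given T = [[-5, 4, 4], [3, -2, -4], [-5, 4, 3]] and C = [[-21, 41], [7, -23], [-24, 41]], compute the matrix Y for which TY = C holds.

T is on the left of Y, so left-multiply by T⁻¹: Y = T⁻¹C.
T has determinant 2; T⁻¹ = [[5, 2, -4], [11/2, 5/2, -4], [1, 0, -1]].
Y = T⁻¹C = [[5, 2, -4], [11/2, 5/2, -4], [1, 0, -1]] · [[-21, 41], [7, -23], [-24, 41]] = [[5, -5], [-2, 4], [3, 0]].

Y = [[5, -5], [-2, 4], [3, 0]]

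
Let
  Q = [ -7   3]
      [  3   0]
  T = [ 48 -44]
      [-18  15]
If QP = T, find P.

P = [[-6, 5], [2, -3]]

Since Q multiplies P on the left, P = Q⁻¹T.
det Q = -9, so Q⁻¹ = [[0, 1/3], [1/3, 7/9]].
P = Q⁻¹T = [[0, 1/3], [1/3, 7/9]] · [[48, -44], [-18, 15]] = [[-6, 5], [2, -3]].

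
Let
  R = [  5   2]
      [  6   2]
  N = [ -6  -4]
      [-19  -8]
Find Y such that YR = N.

Y = [[-6, 4], [-5, 1]]

Since R sits to the right of Y, Y = NR⁻¹.
det R = -2; the adjugate gives R⁻¹ = [[-1, 1], [3, -5/2]].
Y = NR⁻¹ = [[-6, -4], [-19, -8]] · [[-1, 1], [3, -5/2]] = [[-6, 4], [-5, 1]].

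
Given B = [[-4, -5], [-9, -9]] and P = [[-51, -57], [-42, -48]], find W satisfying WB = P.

W = [[6, 3], [6, 2]]

Since B sits to the right of W, W = PB⁻¹.
B has determinant -9; B⁻¹ = [[1, -5/9], [-1, 4/9]].
W = PB⁻¹ = [[-51, -57], [-42, -48]] · [[1, -5/9], [-1, 4/9]] = [[6, 3], [6, 2]].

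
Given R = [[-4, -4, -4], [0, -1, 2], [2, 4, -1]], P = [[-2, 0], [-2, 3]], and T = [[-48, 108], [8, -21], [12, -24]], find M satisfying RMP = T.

Isolating M: multiply by R⁻¹ from the left and P⁻¹ from the right, so M = R⁻¹TP⁻¹.
det R = 4, so R⁻¹ = [[-7/4, -5, -3], [1, 3, 2], [1/2, 2, 1]].
det P = -6, so P⁻¹ = [[-1/2, 0], [-1/3, 1/3]].
R⁻¹T = [[8, -12], [0, -3], [4, -12]].
M = (R⁻¹T)P⁻¹ = [[0, -4], [1, -1], [2, -4]].

M = [[0, -4], [1, -1], [2, -4]]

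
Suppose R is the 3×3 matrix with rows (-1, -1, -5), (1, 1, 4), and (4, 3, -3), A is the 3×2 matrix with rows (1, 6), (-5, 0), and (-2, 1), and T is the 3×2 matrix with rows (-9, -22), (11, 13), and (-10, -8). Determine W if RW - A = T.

W = [[0, -1], [-2, 2], [2, 3]]

RW = T + A = [[-8, -16], [6, 13], [-12, -7]].
Since R multiplies W on the left, W = R⁻¹(T + A).
R has determinant 1; R⁻¹ = [[-15, -18, 1], [19, 23, -1], [-1, -1, 0]].
W = R⁻¹(T + A) = [[0, -1], [-2, 2], [2, 3]].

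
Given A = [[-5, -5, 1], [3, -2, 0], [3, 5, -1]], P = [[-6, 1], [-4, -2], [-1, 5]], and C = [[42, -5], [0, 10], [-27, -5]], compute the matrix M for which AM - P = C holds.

AM = C + P = [[36, -4], [-4, 8], [-28, 0]].
A is on the left of M, so left-multiply by A⁻¹: M = A⁻¹(C + P).
A has determinant -4; A⁻¹ = [[-1/2, 0, -1/2], [-3/4, -1/2, -3/4], [-21/4, -5/2, -25/4]].
M = A⁻¹(C + P) = [[-4, 2], [-4, -1], [-4, 1]].

M = [[-4, 2], [-4, -1], [-4, 1]]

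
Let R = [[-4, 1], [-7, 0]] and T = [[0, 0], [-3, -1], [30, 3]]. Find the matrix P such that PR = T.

Since R sits to the right of P, P = TR⁻¹.
det R = 7; the adjugate gives R⁻¹ = [[0, -1/7], [1, -4/7]].
P = TR⁻¹ = [[0, 0], [-3, -1], [30, 3]] · [[0, -1/7], [1, -4/7]] = [[0, 0], [-1, 1], [3, -6]].

P = [[0, 0], [-1, 1], [3, -6]]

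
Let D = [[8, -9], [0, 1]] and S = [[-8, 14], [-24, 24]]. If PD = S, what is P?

Since D sits to the right of P, P = SD⁻¹.
det D = 8, so D⁻¹ = [[1/8, 9/8], [0, 1]].
P = SD⁻¹ = [[-8, 14], [-24, 24]] · [[1/8, 9/8], [0, 1]] = [[-1, 5], [-3, -3]].

P = [[-1, 5], [-3, -3]]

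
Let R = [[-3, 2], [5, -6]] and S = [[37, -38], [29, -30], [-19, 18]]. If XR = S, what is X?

X = [[-4, 5], [-3, 4], [3, -2]]

Right-multiplying both sides by R⁻¹ gives X = SR⁻¹.
det R = 8; the adjugate gives R⁻¹ = [[-3/4, -1/4], [-5/8, -3/8]].
X = SR⁻¹ = [[37, -38], [29, -30], [-19, 18]] · [[-3/4, -1/4], [-5/8, -3/8]] = [[-4, 5], [-3, 4], [3, -2]].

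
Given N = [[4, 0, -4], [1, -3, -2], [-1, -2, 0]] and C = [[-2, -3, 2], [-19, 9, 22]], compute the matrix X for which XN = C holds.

Since N sits to the right of X, X = CN⁻¹.
det N = 4, so N⁻¹ = [[-1, 2, -3], [1/2, -1, 1], [-5/4, 2, -3]].
X = CN⁻¹ = [[-2, -3, 2], [-19, 9, 22]] · [[-1, 2, -3], [1/2, -1, 1], [-5/4, 2, -3]] = [[-2, 3, -3], [-4, -3, 0]].

X = [[-2, 3, -3], [-4, -3, 0]]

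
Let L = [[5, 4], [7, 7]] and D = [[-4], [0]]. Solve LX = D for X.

Left-multiplying both sides by L⁻¹ gives X = L⁻¹D.
L has determinant 7; L⁻¹ = [[1, -4/7], [-1, 5/7]].
X = L⁻¹D = [[1, -4/7], [-1, 5/7]] · [[-4], [0]] = [[-4], [4]].

X = [[-4], [4]]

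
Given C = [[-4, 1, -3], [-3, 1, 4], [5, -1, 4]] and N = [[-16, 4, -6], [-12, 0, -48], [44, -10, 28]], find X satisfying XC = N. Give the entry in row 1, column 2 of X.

Since C sits to the right of X, X = NC⁻¹.
det C = 6; the adjugate gives C⁻¹ = [[4/3, -1/6, 7/6], [16/3, -1/6, 25/6], [-1/3, 1/6, -1/6]].
X = NC⁻¹ = [[-16, 4, -6], [-12, 0, -48], [44, -10, 28]] · [[4/3, -1/6, 7/6], [16/3, -1/6, 25/6], [-1/3, 1/6, -1/6]] = [[2, 1, -1], [0, -6, -6], [-4, -1, 5]].

1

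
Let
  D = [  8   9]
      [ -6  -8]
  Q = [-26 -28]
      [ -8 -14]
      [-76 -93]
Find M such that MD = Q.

Since D sits to the right of M, M = QD⁻¹.
det D = -10, so D⁻¹ = [[4/5, 9/10], [-3/5, -4/5]].
M = QD⁻¹ = [[-26, -28], [-8, -14], [-76, -93]] · [[4/5, 9/10], [-3/5, -4/5]] = [[-4, -1], [2, 4], [-5, 6]].

M = [[-4, -1], [2, 4], [-5, 6]]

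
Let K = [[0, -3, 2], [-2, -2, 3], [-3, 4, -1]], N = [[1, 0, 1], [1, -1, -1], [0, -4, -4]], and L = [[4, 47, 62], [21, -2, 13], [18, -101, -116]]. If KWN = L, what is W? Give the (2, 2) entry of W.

W = K⁻¹LN⁻¹ (apply K⁻¹ on the left and N⁻¹ on the right).
det K = 5, so K⁻¹ = [[-2, 1, -1], [-11/5, 6/5, -4/5], [-14/5, 9/5, -6/5]].
det N = -4, so N⁻¹ = [[0, 1, -1/4], [-1, 1, -1/2], [1, -1, 1/4]].
K⁻¹L = [[-5, 5, 5], [2, -25, -28], [5, -14, -11]].
W = (K⁻¹L)N⁻¹ = [[0, -5, 0], [-3, 5, 5], [3, 2, 3]].

5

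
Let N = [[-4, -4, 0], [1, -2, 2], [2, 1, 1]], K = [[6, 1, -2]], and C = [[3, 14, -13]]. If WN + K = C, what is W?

W = [[-1, -5, -1]]

WN = C − K = [[-3, 13, -11]].
Since N sits to the right of W, W = (C − K)N⁻¹.
det N = 4; the adjugate gives N⁻¹ = [[-1, 1, -2], [3/4, -1, 2], [5/4, -1, 3]].
W = (C − K)N⁻¹ = [[-1, -5, -1]].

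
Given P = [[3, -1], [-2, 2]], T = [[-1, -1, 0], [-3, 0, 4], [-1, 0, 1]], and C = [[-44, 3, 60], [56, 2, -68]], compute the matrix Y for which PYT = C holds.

Y = P⁻¹CT⁻¹ (apply P⁻¹ on the left and T⁻¹ on the right).
det P = 4, so P⁻¹ = [[1/2, 1/4], [1/2, 3/4]].
det T = 1, so T⁻¹ = [[0, 1, -4], [-1, -1, 4], [0, 1, -3]].
P⁻¹C = [[-8, 2, 13], [20, 3, -21]].
Y = (P⁻¹C)T⁻¹ = [[-2, 3, 1], [-3, -4, -5]].

Y = [[-2, 3, 1], [-3, -4, -5]]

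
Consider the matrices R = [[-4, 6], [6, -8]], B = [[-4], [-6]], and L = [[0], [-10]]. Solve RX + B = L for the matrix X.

RX = L − B = [[4], [-4]].
R is on the left of X, so left-multiply by R⁻¹: X = R⁻¹(L − B).
R has determinant -4; R⁻¹ = [[2, 3/2], [3/2, 1]].
X = R⁻¹(L − B) = [[2], [2]].

X = [[2], [2]]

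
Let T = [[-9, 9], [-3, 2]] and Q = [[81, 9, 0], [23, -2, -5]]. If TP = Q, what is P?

Since T multiplies P on the left, P = T⁻¹Q.
T has determinant 9; T⁻¹ = [[2/9, -1], [1/3, -1]].
P = T⁻¹Q = [[2/9, -1], [1/3, -1]] · [[81, 9, 0], [23, -2, -5]] = [[-5, 4, 5], [4, 5, 5]].

P = [[-5, 4, 5], [4, 5, 5]]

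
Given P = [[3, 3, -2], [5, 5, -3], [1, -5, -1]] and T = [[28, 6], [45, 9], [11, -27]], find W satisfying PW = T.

Since P multiplies W on the left, W = P⁻¹T.
P has determinant 6; P⁻¹ = [[-10/3, 13/6, 1/6], [1/3, -1/6, -1/6], [-5, 3, 0]].
W = P⁻¹T = [[-10/3, 13/6, 1/6], [1/3, -1/6, -1/6], [-5, 3, 0]] · [[28, 6], [45, 9], [11, -27]] = [[6, -5], [0, 5], [-5, -3]].

W = [[6, -5], [0, 5], [-5, -3]]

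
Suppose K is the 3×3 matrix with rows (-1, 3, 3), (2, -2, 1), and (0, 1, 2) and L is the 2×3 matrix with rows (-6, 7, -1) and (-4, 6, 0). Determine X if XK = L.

K is on the right of X, so right-multiply by K⁻¹: X = LK⁻¹.
det K = -1, so K⁻¹ = [[5, 3, -9], [4, 2, -7], [-2, -1, 4]].
X = LK⁻¹ = [[-6, 7, -1], [-4, 6, 0]] · [[5, 3, -9], [4, 2, -7], [-2, -1, 4]] = [[0, -3, 1], [4, 0, -6]].

X = [[0, -3, 1], [4, 0, -6]]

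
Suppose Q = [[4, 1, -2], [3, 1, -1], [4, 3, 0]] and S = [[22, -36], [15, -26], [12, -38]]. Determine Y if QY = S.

Y = [[6, -5], [-4, -6], [-1, 5]]

Since Q multiplies Y on the left, Y = Q⁻¹S.
Q has determinant -2; Q⁻¹ = [[-3/2, 3, -1/2], [2, -4, 1], [-5/2, 4, -1/2]].
Y = Q⁻¹S = [[-3/2, 3, -1/2], [2, -4, 1], [-5/2, 4, -1/2]] · [[22, -36], [15, -26], [12, -38]] = [[6, -5], [-4, -6], [-1, 5]].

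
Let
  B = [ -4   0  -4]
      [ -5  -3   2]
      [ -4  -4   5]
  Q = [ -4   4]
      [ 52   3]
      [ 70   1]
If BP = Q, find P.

P = [[-5, -2], [-5, 3], [6, 1]]

B is on the left of P, so left-multiply by B⁻¹: P = B⁻¹Q.
B has determinant -4; B⁻¹ = [[7/4, -4, 3], [-17/4, 9, -7], [-2, 4, -3]].
P = B⁻¹Q = [[7/4, -4, 3], [-17/4, 9, -7], [-2, 4, -3]] · [[-4, 4], [52, 3], [70, 1]] = [[-5, -2], [-5, 3], [6, 1]].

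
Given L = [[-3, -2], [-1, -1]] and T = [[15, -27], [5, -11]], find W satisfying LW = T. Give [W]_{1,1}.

-5

Left-multiplying both sides by L⁻¹ gives W = L⁻¹T.
L has determinant 1; L⁻¹ = [[-1, 2], [1, -3]].
W = L⁻¹T = [[-1, 2], [1, -3]] · [[15, -27], [5, -11]] = [[-5, 5], [0, 6]].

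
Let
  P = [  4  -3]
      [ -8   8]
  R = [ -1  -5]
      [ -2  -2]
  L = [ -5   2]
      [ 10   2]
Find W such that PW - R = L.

W = [[-3, -3], [-2, -3]]

PW = L + R = [[-6, -3], [8, 0]].
Left-multiplying both sides by P⁻¹ gives W = P⁻¹(L + R).
det P = 8; the adjugate gives P⁻¹ = [[1, 3/8], [1, 1/2]].
W = P⁻¹(L + R) = [[-3, -3], [-2, -3]].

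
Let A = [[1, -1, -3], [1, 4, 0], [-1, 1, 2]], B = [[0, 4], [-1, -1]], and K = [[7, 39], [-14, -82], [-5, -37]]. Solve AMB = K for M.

Isolating M: multiply by A⁻¹ from the left and B⁻¹ from the right, so M = A⁻¹KB⁻¹.
A has determinant -5; A⁻¹ = [[-8/5, 1/5, -12/5], [2/5, 1/5, 3/5], [-1, 0, -1]].
det B = 4, so B⁻¹ = [[-1/4, -1], [1/4, 0]].
A⁻¹K = [[-2, 10], [-3, -23], [-2, -2]].
M = (A⁻¹K)B⁻¹ = [[3, 2], [-5, 3], [0, 2]].

M = [[3, 2], [-5, 3], [0, 2]]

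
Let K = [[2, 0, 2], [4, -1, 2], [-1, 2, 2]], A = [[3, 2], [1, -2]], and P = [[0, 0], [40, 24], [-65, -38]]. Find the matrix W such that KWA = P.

W = [[5, 0], [-3, -1], [-5, 0]]

Isolating W: multiply by K⁻¹ from the left and A⁻¹ from the right, so W = K⁻¹PA⁻¹.
K has determinant 2; K⁻¹ = [[-3, 2, 1], [-5, 3, 2], [7/2, -2, -1]].
det A = -8, so A⁻¹ = [[1/4, 1/4], [1/8, -3/8]].
K⁻¹P = [[15, 10], [-10, -4], [-15, -10]].
W = (K⁻¹P)A⁻¹ = [[5, 0], [-3, -1], [-5, 0]].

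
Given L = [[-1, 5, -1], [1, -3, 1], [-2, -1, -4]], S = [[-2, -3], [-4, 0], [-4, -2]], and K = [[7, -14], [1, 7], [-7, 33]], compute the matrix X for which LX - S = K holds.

X = [[-5, -3], [1, -5], [5, -5]]

LX = K + S = [[5, -17], [-3, 7], [-11, 31]].
Left-multiplying both sides by L⁻¹ gives X = L⁻¹(K + S).
det L = 4; the adjugate gives L⁻¹ = [[13/4, 21/4, 1/2], [1/2, 1/2, 0], [-7/4, -11/4, -1/2]].
X = L⁻¹(K + S) = [[-5, -3], [1, -5], [5, -5]].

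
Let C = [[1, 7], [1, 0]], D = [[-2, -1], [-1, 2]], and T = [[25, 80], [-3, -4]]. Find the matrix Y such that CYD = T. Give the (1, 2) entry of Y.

-1

Isolating Y: multiply by C⁻¹ from the left and D⁻¹ from the right, so Y = C⁻¹TD⁻¹.
det C = -7, so C⁻¹ = [[0, 1], [1/7, -1/7]].
D has determinant -5; D⁻¹ = [[-2/5, -1/5], [-1/5, 2/5]].
C⁻¹T = [[-3, -4], [4, 12]].
Y = (C⁻¹T)D⁻¹ = [[2, -1], [-4, 4]].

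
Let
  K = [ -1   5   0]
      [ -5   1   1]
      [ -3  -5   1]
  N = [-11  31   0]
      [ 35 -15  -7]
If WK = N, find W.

K is on the right of W, so right-multiply by K⁻¹: W = NK⁻¹.
K has determinant 4; K⁻¹ = [[3/2, -5/4, 5/4], [1/2, -1/4, 1/4], [7, -5, 6]].
W = NK⁻¹ = [[-11, 31, 0], [35, -15, -7]] · [[3/2, -5/4, 5/4], [1/2, -1/4, 1/4], [7, -5, 6]] = [[-1, 6, -6], [-4, -5, -2]].

W = [[-1, 6, -6], [-4, -5, -2]]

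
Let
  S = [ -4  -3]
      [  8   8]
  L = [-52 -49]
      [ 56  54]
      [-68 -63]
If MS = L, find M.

S is on the right of M, so right-multiply by S⁻¹: M = LS⁻¹.
S has determinant -8; S⁻¹ = [[-1, -3/8], [1, 1/2]].
M = LS⁻¹ = [[-52, -49], [56, 54], [-68, -63]] · [[-1, -3/8], [1, 1/2]] = [[3, -5], [-2, 6], [5, -6]].

M = [[3, -5], [-2, 6], [5, -6]]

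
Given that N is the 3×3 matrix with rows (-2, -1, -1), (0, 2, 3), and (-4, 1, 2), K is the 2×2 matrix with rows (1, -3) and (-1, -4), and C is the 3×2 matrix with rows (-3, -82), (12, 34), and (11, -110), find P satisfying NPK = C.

P = [[-5, -4], [-2, -5], [2, 0]]

P = N⁻¹CK⁻¹ (apply N⁻¹ on the left and K⁻¹ on the right).
det N = 2; the adjugate gives N⁻¹ = [[1/2, 1/2, -1/2], [-6, -4, 3], [4, 3, -2]].
K has determinant -7; K⁻¹ = [[4/7, -3/7], [-1/7, -1/7]].
N⁻¹C = [[-1, 31], [3, 26], [2, -6]].
P = (N⁻¹C)K⁻¹ = [[-5, -4], [-2, -5], [2, 0]].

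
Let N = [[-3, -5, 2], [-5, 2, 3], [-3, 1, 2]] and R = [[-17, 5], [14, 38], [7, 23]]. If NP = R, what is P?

P = [[-3, -4], [4, 3], [-3, 4]]

Left-multiplying both sides by N⁻¹ gives P = N⁻¹R.
det N = -6; the adjugate gives N⁻¹ = [[-1/6, -2, 19/6], [-1/6, 0, 1/6], [-1/6, -3, 31/6]].
P = N⁻¹R = [[-1/6, -2, 19/6], [-1/6, 0, 1/6], [-1/6, -3, 31/6]] · [[-17, 5], [14, 38], [7, 23]] = [[-3, -4], [4, 3], [-3, 4]].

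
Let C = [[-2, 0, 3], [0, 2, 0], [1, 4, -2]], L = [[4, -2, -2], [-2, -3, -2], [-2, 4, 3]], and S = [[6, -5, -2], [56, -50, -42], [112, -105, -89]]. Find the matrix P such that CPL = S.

Isolating P: multiply by C⁻¹ from the left and L⁻¹ from the right, so P = C⁻¹SL⁻¹.
det C = 2; the adjugate gives C⁻¹ = [[-2, 6, -3], [0, 1/2, 0], [-1, 4, -2]].
det L = 4; the adjugate gives L⁻¹ = [[-1/4, -1/2, -1/2], [5/2, 2, 3], [-7/2, -3, -4]].
C⁻¹S = [[-12, 25, 19], [28, -25, -21], [-6, 15, 12]].
P = (C⁻¹S)L⁻¹ = [[-1, -1, 5], [4, -1, -5], [-3, -3, 0]].

P = [[-1, -1, 5], [4, -1, -5], [-3, -3, 0]]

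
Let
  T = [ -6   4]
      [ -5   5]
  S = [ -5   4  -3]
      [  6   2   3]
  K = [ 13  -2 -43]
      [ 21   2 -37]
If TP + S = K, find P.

TP = K − S = [[18, -6, -40], [15, 0, -40]].
T is on the left of P, so left-multiply by T⁻¹: P = T⁻¹(K − S).
det T = -10, so T⁻¹ = [[-1/2, 2/5], [-1/2, 3/5]].
P = T⁻¹(K − S) = [[-3, 3, 4], [0, 3, -4]].

P = [[-3, 3, 4], [0, 3, -4]]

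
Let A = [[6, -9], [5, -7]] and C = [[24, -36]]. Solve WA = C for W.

W = [[4, 0]]

Since A sits to the right of W, W = CA⁻¹.
A has determinant 3; A⁻¹ = [[-7/3, 3], [-5/3, 2]].
W = CA⁻¹ = [[24, -36]] · [[-7/3, 3], [-5/3, 2]] = [[4, 0]].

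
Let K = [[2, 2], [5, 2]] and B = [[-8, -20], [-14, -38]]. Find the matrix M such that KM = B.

Left-multiplying both sides by K⁻¹ gives M = K⁻¹B.
det K = -6; the adjugate gives K⁻¹ = [[-1/3, 1/3], [5/6, -1/3]].
M = K⁻¹B = [[-1/3, 1/3], [5/6, -1/3]] · [[-8, -20], [-14, -38]] = [[-2, -6], [-2, -4]].

M = [[-2, -6], [-2, -4]]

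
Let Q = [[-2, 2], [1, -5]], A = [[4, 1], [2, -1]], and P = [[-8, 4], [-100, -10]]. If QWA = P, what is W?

W = Q⁻¹PA⁻¹ (apply Q⁻¹ on the left and A⁻¹ on the right).
Q has determinant 8; Q⁻¹ = [[-5/8, -1/4], [-1/8, -1/4]].
A has determinant -6; A⁻¹ = [[1/6, 1/6], [1/3, -2/3]].
Q⁻¹P = [[30, 0], [26, 2]].
W = (Q⁻¹P)A⁻¹ = [[5, 5], [5, 3]].

W = [[5, 5], [5, 3]]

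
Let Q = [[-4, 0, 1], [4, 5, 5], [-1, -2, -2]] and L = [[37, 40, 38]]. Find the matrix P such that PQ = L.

Since Q sits to the right of P, P = LQ⁻¹.
det Q = -3, so Q⁻¹ = [[0, 2/3, 5/3], [-1, -3, -8], [1, 8/3, 20/3]].
P = LQ⁻¹ = [[37, 40, 38]] · [[0, 2/3, 5/3], [-1, -3, -8], [1, 8/3, 20/3]] = [[-2, 6, -5]].

P = [[-2, 6, -5]]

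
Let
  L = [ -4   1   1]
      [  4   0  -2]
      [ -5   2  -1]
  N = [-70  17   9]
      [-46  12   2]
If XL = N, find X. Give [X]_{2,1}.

0

Right-multiplying both sides by L⁻¹ gives X = NL⁻¹.
det L = 6; the adjugate gives L⁻¹ = [[2/3, 1/2, -1/3], [7/3, 3/2, -2/3], [4/3, 1/2, -2/3]].
X = NL⁻¹ = [[-70, 17, 9], [-46, 12, 2]] · [[2/3, 1/2, -1/3], [7/3, 3/2, -2/3], [4/3, 1/2, -2/3]] = [[5, -5, 6], [0, -4, 6]].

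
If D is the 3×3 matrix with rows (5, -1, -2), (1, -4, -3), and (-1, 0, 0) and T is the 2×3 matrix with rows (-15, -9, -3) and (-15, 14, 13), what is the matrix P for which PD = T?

Since D sits to the right of P, P = TD⁻¹.
D has determinant 5; D⁻¹ = [[0, 0, -1], [3/5, -2/5, 13/5], [-4/5, 1/5, -19/5]].
P = TD⁻¹ = [[-15, -9, -3], [-15, 14, 13]] · [[0, 0, -1], [3/5, -2/5, 13/5], [-4/5, 1/5, -19/5]] = [[-3, 3, 3], [-2, -3, 2]].

P = [[-3, 3, 3], [-2, -3, 2]]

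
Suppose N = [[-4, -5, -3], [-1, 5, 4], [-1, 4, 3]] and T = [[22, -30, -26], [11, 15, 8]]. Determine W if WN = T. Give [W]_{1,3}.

N is on the right of W, so right-multiply by N⁻¹: W = TN⁻¹.
det N = 6; the adjugate gives N⁻¹ = [[-1/6, 1/2, -5/6], [-1/6, -5/2, 19/6], [1/6, 7/2, -25/6]].
W = TN⁻¹ = [[22, -30, -26], [11, 15, 8]] · [[-1/6, 1/2, -5/6], [-1/6, -5/2, 19/6], [1/6, 7/2, -25/6]] = [[-3, -5, -5], [-3, -4, 5]].

-5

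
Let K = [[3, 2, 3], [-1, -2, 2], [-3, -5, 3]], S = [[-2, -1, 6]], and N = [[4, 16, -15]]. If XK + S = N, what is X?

X = [[-2, -3, -3]]

XK = N − S = [[6, 17, -21]].
Since K sits to the right of X, X = (N − S)K⁻¹.
det K = 3; the adjugate gives K⁻¹ = [[4/3, -7, 10/3], [-1, 6, -3], [-1/3, 3, -4/3]].
X = (N − S)K⁻¹ = [[-2, -3, -3]].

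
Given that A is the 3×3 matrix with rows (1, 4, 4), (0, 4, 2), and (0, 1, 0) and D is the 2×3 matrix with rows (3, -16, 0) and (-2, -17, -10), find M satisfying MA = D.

M = [[3, -6, -4], [-2, -1, -5]]

Right-multiplying both sides by A⁻¹ gives M = DA⁻¹.
det A = -2, so A⁻¹ = [[1, -2, 4], [0, 0, 1], [0, 1/2, -2]].
M = DA⁻¹ = [[3, -16, 0], [-2, -17, -10]] · [[1, -2, 4], [0, 0, 1], [0, 1/2, -2]] = [[3, -6, -4], [-2, -1, -5]].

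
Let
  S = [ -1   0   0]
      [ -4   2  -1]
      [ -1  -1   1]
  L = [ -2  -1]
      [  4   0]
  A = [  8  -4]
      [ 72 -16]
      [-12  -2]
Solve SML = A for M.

Isolating M: multiply by S⁻¹ from the left and L⁻¹ from the right, so M = S⁻¹AL⁻¹.
det S = -1; the adjugate gives S⁻¹ = [[-1, 0, 0], [-5, 1, 1], [-6, 1, 2]].
L has determinant 4; L⁻¹ = [[0, 1/4], [-1, -1/2]].
S⁻¹A = [[-8, 4], [20, 2], [0, 4]].
M = (S⁻¹A)L⁻¹ = [[-4, -4], [-2, 4], [-4, -2]].

M = [[-4, -4], [-2, 4], [-4, -2]]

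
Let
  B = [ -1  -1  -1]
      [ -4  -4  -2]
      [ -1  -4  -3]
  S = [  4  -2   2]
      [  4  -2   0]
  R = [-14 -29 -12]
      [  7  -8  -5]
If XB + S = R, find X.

X = [[-5, 5, 3], [-2, -1, 3]]

XB = R − S = [[-18, -27, -14], [3, -6, -5]].
Right-multiplying both sides by B⁻¹ gives X = (R − S)B⁻¹.
B has determinant -6; B⁻¹ = [[-2/3, -1/6, 1/3], [5/3, -1/3, -1/3], [-2, 1/2, 0]].
X = (R − S)B⁻¹ = [[-5, 5, 3], [-2, -1, 3]].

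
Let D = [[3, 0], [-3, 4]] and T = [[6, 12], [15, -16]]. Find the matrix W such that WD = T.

Since D sits to the right of W, W = TD⁻¹.
det D = 12, so D⁻¹ = [[1/3, 0], [1/4, 1/4]].
W = TD⁻¹ = [[6, 12], [15, -16]] · [[1/3, 0], [1/4, 1/4]] = [[5, 3], [1, -4]].

W = [[5, 3], [1, -4]]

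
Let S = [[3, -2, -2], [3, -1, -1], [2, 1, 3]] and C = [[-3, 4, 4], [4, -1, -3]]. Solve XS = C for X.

S is on the right of X, so right-multiply by S⁻¹: X = CS⁻¹.
det S = 6, so S⁻¹ = [[-1/3, 2/3, 0], [-11/6, 13/6, -1/2], [5/6, -7/6, 1/2]].
X = CS⁻¹ = [[-3, 4, 4], [4, -1, -3]] · [[-1/3, 2/3, 0], [-11/6, 13/6, -1/2], [5/6, -7/6, 1/2]] = [[-3, 2, 0], [-2, 4, -1]].

X = [[-3, 2, 0], [-2, 4, -1]]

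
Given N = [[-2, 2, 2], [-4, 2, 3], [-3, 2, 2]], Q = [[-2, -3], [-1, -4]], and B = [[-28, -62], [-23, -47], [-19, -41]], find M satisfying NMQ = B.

M = [[3, 3], [3, 4], [5, 3]]

Isolating M: multiply by N⁻¹ from the left and Q⁻¹ from the right, so M = N⁻¹BQ⁻¹.
N has determinant -2; N⁻¹ = [[1, 0, -1], [1/2, -1, 1], [1, 1, -2]].
det Q = 5; the adjugate gives Q⁻¹ = [[-4/5, 3/5], [1/5, -2/5]].
N⁻¹B = [[-9, -21], [-10, -25], [-13, -27]].
M = (N⁻¹B)Q⁻¹ = [[3, 3], [3, 4], [5, 3]].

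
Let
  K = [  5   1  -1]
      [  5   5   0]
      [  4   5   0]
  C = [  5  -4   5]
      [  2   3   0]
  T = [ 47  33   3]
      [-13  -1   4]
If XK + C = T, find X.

X = [[2, 4, 3], [-4, 5, -5]]

XK = T − C = [[42, 37, -2], [-15, -4, 4]].
K is on the right of X, so right-multiply by K⁻¹: X = (T − C)K⁻¹.
det K = -5; the adjugate gives K⁻¹ = [[0, 1, -1], [0, -4/5, 1], [-1, 21/5, -4]].
X = (T − C)K⁻¹ = [[2, 4, 3], [-4, 5, -5]].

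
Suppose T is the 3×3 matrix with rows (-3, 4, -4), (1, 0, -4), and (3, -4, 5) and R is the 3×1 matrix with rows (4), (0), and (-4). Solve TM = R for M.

M = [[0], [1], [0]]

T is on the left of M, so left-multiply by T⁻¹: M = T⁻¹R.
det T = -4, so T⁻¹ = [[4, 1, 4], [17/4, 3/4, 4], [1, 0, 1]].
M = T⁻¹R = [[4, 1, 4], [17/4, 3/4, 4], [1, 0, 1]] · [[4], [0], [-4]] = [[0], [1], [0]].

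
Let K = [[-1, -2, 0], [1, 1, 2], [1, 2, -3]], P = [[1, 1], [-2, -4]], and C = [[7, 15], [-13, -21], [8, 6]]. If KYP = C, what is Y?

Y = [[1, 0], [0, 2], [-3, 1]]

Y = K⁻¹CP⁻¹ (apply K⁻¹ on the left and P⁻¹ on the right).
K has determinant -3; K⁻¹ = [[7/3, 2, 4/3], [-5/3, -1, -2/3], [-1/3, 0, -1/3]].
det P = -2; the adjugate gives P⁻¹ = [[2, 1/2], [-1, -1/2]].
K⁻¹C = [[1, 1], [-4, -8], [-5, -7]].
Y = (K⁻¹C)P⁻¹ = [[1, 0], [0, 2], [-3, 1]].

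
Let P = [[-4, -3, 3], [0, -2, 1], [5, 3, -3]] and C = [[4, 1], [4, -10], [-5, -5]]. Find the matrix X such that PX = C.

X = [[-1, -4], [-4, 5], [-4, 0]]

P is on the left of X, so left-multiply by P⁻¹: X = P⁻¹C.
det P = 3; the adjugate gives P⁻¹ = [[1, 0, 1], [5/3, -1, 4/3], [10/3, -1, 8/3]].
X = P⁻¹C = [[1, 0, 1], [5/3, -1, 4/3], [10/3, -1, 8/3]] · [[4, 1], [4, -10], [-5, -5]] = [[-1, -4], [-4, 5], [-4, 0]].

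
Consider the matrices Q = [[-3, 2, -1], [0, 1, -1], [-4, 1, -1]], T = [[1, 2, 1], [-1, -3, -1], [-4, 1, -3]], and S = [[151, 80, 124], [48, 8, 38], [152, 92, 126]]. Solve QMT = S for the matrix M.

M = [[-5, 5, 4], [1, -4, -5], [-5, -2, 5]]

Left-multiply by Q⁻¹ and right-multiply by T⁻¹: M = Q⁻¹ST⁻¹.
det Q = 4; the adjugate gives Q⁻¹ = [[0, 1/4, -1/4], [1, -1/4, -3/4], [1, -5/4, -3/4]].
T has determinant -1; T⁻¹ = [[-10, -7, -1], [-1, -1, 0], [13, 9, 1]].
Q⁻¹S = [[-26, -21, -22], [25, 9, 20], [-23, 1, -18]].
M = (Q⁻¹S)T⁻¹ = [[-5, 5, 4], [1, -4, -5], [-5, -2, 5]].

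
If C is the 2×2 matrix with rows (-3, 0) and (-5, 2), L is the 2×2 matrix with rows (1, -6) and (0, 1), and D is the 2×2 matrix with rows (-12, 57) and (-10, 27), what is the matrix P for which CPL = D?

P = [[4, 5], [5, -4]]

Left-multiply by C⁻¹ and right-multiply by L⁻¹: P = C⁻¹DL⁻¹.
det C = -6; the adjugate gives C⁻¹ = [[-1/3, 0], [-5/6, 1/2]].
det L = 1; the adjugate gives L⁻¹ = [[1, 6], [0, 1]].
C⁻¹D = [[4, -19], [5, -34]].
P = (C⁻¹D)L⁻¹ = [[4, 5], [5, -4]].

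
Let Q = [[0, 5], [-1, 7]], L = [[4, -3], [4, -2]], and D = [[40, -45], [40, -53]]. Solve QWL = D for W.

Isolating W: multiply by Q⁻¹ from the left and L⁻¹ from the right, so W = Q⁻¹DL⁻¹.
Q has determinant 5; Q⁻¹ = [[7/5, -1], [1/5, 0]].
det L = 4; the adjugate gives L⁻¹ = [[-1/2, 3/4], [-1, 1]].
Q⁻¹D = [[16, -10], [8, -9]].
W = (Q⁻¹D)L⁻¹ = [[2, 2], [5, -3]].

W = [[2, 2], [5, -3]]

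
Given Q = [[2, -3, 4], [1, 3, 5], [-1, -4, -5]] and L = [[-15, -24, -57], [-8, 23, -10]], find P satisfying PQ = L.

Right-multiplying both sides by Q⁻¹ gives P = LQ⁻¹.
det Q = 6, so Q⁻¹ = [[5/6, -31/6, -9/2], [0, -1, -1], [-1/6, 11/6, 3/2]].
P = LQ⁻¹ = [[-15, -24, -57], [-8, 23, -10]] · [[5/6, -31/6, -9/2], [0, -1, -1], [-1/6, 11/6, 3/2]] = [[-3, -3, 6], [-5, 0, -2]].

P = [[-3, -3, 6], [-5, 0, -2]]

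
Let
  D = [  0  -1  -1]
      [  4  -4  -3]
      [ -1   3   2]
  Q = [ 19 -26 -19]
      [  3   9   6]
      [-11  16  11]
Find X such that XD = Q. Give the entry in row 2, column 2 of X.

2

D is on the right of X, so right-multiply by D⁻¹: X = QD⁻¹.
det D = -3, so D⁻¹ = [[-1/3, 1/3, 1/3], [5/3, 1/3, 4/3], [-8/3, -1/3, -4/3]].
X = QD⁻¹ = [[19, -26, -19], [3, 9, 6], [-11, 16, 11]] · [[-1/3, 1/3, 1/3], [5/3, 1/3, 4/3], [-8/3, -1/3, -4/3]] = [[1, 4, -3], [-2, 2, 5], [1, -2, 3]].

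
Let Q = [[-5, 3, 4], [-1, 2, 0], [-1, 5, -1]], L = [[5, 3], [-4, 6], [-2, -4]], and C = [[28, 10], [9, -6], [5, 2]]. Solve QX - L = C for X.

QX = C + L = [[33, 13], [5, 0], [3, -2]].
Since Q multiplies X on the left, X = Q⁻¹(C + L).
Q has determinant -5; Q⁻¹ = [[2/5, -23/5, 8/5], [1/5, -9/5, 4/5], [3/5, -22/5, 7/5]].
X = Q⁻¹(C + L) = [[-5, 2], [0, 1], [2, 5]].

X = [[-5, 2], [0, 1], [2, 5]]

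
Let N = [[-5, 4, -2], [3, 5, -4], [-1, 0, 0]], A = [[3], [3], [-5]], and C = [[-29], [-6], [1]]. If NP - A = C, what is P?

NP = C + A = [[-26], [-3], [-4]].
Left-multiplying both sides by N⁻¹ gives P = N⁻¹(C + A).
det N = 6, so N⁻¹ = [[0, 0, -1], [2/3, -1/3, -13/3], [5/6, -2/3, -37/6]].
P = N⁻¹(C + A) = [[4], [1], [5]].

P = [[4], [1], [5]]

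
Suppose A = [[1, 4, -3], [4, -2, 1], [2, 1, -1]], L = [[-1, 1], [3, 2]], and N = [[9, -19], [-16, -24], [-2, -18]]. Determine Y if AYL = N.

Y = [[-3, -2], [0, 0], [4, 0]]

Left-multiply by A⁻¹ and right-multiply by L⁻¹: Y = A⁻¹NL⁻¹.
A has determinant 1; A⁻¹ = [[1, 1, -2], [6, 5, -13], [8, 7, -18]].
det L = -5; the adjugate gives L⁻¹ = [[-2/5, 1/5], [3/5, 1/5]].
A⁻¹N = [[-3, -7], [0, 0], [-4, 4]].
Y = (A⁻¹N)L⁻¹ = [[-3, -2], [0, 0], [4, 0]].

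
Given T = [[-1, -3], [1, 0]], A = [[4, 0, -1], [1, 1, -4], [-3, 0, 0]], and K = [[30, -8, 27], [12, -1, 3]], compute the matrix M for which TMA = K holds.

M = T⁻¹KA⁻¹ (apply T⁻¹ on the left and A⁻¹ on the right).
T has determinant 3; T⁻¹ = [[0, 1], [-1/3, -1/3]].
A has determinant -3; A⁻¹ = [[0, 0, -1/3], [-4, 1, -5], [-1, 0, -4/3]].
T⁻¹K = [[12, -1, 3], [-14, 3, -10]].
M = (T⁻¹K)A⁻¹ = [[1, -1, -3], [-2, 3, 3]].

M = [[1, -1, -3], [-2, 3, 3]]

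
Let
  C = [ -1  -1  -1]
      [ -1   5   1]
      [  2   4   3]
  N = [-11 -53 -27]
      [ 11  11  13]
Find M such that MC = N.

M = [[4, -5, -6], [3, -2, 6]]

Right-multiplying both sides by C⁻¹ gives M = NC⁻¹.
det C = -2; the adjugate gives C⁻¹ = [[-11/2, 1/2, -2], [-5/2, 1/2, -1], [7, -1, 3]].
M = NC⁻¹ = [[-11, -53, -27], [11, 11, 13]] · [[-11/2, 1/2, -2], [-5/2, 1/2, -1], [7, -1, 3]] = [[4, -5, -6], [3, -2, 6]].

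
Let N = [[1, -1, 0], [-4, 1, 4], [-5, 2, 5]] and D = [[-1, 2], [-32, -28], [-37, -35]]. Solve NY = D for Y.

Since N multiplies Y on the left, Y = N⁻¹D.
N has determinant -3; N⁻¹ = [[1, -5/3, 4/3], [0, -5/3, 4/3], [1, -1, 1]].
Y = N⁻¹D = [[1, -5/3, 4/3], [0, -5/3, 4/3], [1, -1, 1]] · [[-1, 2], [-32, -28], [-37, -35]] = [[3, 2], [4, 0], [-6, -5]].

Y = [[3, 2], [4, 0], [-6, -5]]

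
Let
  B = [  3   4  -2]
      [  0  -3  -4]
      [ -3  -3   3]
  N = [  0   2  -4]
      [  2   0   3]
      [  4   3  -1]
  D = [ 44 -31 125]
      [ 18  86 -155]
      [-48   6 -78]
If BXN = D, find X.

Left-multiply by B⁻¹ and right-multiply by N⁻¹: X = B⁻¹DN⁻¹.
det B = 3; the adjugate gives B⁻¹ = [[-7, -2, -22/3], [4, 1, 4], [-3, -1, -3]].
N has determinant 4; N⁻¹ = [[-9/4, -5/2, 3/2], [7/2, 4, -2], [3/2, 2, -1]].
B⁻¹D = [[8, 1, 7], [2, -14, 33], [-6, -11, 14]].
X = (B⁻¹D)N⁻¹ = [[-4, -2, 3], [-4, 5, -2], [-4, -1, -1]].

X = [[-4, -2, 3], [-4, 5, -2], [-4, -1, -1]]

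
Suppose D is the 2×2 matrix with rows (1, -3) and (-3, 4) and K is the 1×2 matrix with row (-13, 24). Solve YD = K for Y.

Since D sits to the right of Y, Y = KD⁻¹.
det D = -5, so D⁻¹ = [[-4/5, -3/5], [-3/5, -1/5]].
Y = KD⁻¹ = [[-13, 24]] · [[-4/5, -3/5], [-3/5, -1/5]] = [[-4, 3]].

Y = [[-4, 3]]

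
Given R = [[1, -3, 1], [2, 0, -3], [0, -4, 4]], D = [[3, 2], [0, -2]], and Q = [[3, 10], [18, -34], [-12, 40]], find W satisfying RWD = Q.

Isolating W: multiply by R⁻¹ from the left and D⁻¹ from the right, so W = R⁻¹QD⁻¹.
det R = 4; the adjugate gives R⁻¹ = [[-3, 2, 9/4], [-2, 1, 5/4], [-2, 1, 3/2]].
det D = -6; the adjugate gives D⁻¹ = [[1/3, 1/3], [0, -1/2]].
R⁻¹Q = [[0, -8], [-3, -4], [-6, 6]].
W = (R⁻¹Q)D⁻¹ = [[0, 4], [-1, 1], [-2, -5]].

W = [[0, 4], [-1, 1], [-2, -5]]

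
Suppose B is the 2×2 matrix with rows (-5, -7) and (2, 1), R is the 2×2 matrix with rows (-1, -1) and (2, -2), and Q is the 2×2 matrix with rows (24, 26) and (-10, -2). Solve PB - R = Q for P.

P = [[-3, 4], [0, -4]]

PB = Q + R = [[23, 25], [-8, -4]].
B is on the right of P, so right-multiply by B⁻¹: P = (Q + R)B⁻¹.
B has determinant 9; B⁻¹ = [[1/9, 7/9], [-2/9, -5/9]].
P = (Q + R)B⁻¹ = [[-3, 4], [0, -4]].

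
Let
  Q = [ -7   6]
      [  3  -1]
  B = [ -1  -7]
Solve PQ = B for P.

P = [[-2, -5]]

Since Q sits to the right of P, P = BQ⁻¹.
det Q = -11, so Q⁻¹ = [[1/11, 6/11], [3/11, 7/11]].
P = BQ⁻¹ = [[-1, -7]] · [[1/11, 6/11], [3/11, 7/11]] = [[-2, -5]].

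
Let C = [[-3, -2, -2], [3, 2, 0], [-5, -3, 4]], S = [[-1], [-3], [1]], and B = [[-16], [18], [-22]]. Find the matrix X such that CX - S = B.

CX = B + S = [[-17], [15], [-21]].
Left-multiplying both sides by C⁻¹ gives X = C⁻¹(B + S).
det C = -2, so C⁻¹ = [[-4, -7, -2], [6, 11, 3], [-1/2, -1/2, 0]].
X = C⁻¹(B + S) = [[5], [0], [1]].

X = [[5], [0], [1]]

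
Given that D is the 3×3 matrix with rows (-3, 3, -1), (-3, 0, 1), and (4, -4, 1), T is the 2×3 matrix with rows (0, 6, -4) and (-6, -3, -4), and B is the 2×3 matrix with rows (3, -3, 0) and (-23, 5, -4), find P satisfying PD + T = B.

P = [[1, 2, 3], [4, 3, 1]]

PD = B − T = [[3, -9, 4], [-17, 8, 0]].
D is on the right of P, so right-multiply by D⁻¹: P = (B − T)D⁻¹.
D has determinant -3; D⁻¹ = [[-4/3, -1/3, -1], [-7/3, -1/3, -2], [-4, 0, -3]].
P = (B − T)D⁻¹ = [[1, 2, 3], [4, 3, 1]].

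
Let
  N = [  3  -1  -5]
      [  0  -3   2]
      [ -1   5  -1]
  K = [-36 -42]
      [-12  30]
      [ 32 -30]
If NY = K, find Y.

Y = [[-5, -6], [6, -6], [3, 6]]

Since N multiplies Y on the left, Y = N⁻¹K.
det N = -4; the adjugate gives N⁻¹ = [[7/4, 13/2, 17/4], [1/2, 2, 3/2], [3/4, 7/2, 9/4]].
Y = N⁻¹K = [[7/4, 13/2, 17/4], [1/2, 2, 3/2], [3/4, 7/2, 9/4]] · [[-36, -42], [-12, 30], [32, -30]] = [[-5, -6], [6, -6], [3, 6]].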